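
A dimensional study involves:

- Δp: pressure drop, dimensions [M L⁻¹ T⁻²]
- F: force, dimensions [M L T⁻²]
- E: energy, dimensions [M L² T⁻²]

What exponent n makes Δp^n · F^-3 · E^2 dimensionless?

1

Balance the M exponent: (1)·n from Δp, plus −3·(1) + 2·(1) = -1 from the rest, must sum to zero.
n − 1 = 0, so n = 1.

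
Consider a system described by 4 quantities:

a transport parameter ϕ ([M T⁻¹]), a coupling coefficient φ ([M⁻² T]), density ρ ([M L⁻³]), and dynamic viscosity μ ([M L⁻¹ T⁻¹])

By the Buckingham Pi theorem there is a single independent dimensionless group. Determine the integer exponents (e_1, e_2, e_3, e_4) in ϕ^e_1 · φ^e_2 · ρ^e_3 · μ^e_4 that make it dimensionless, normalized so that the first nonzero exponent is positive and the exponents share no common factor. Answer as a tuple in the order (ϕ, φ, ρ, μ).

(4, 1, 1, -3)

M: e_1·(1) + e_2·(-2) + e_3·(1) + e_4·(1) = 0
L: e_1·(0) + e_2·(0) + e_3·(-3) + e_4·(-1) = 0
T: e_1·(-1) + e_2·(1) + e_3·(0) + e_4·(-1) = 0
Solving this homogeneous linear system for the smallest-integer solution (first nonzero entry positive) gives (4, 1, 1, -3).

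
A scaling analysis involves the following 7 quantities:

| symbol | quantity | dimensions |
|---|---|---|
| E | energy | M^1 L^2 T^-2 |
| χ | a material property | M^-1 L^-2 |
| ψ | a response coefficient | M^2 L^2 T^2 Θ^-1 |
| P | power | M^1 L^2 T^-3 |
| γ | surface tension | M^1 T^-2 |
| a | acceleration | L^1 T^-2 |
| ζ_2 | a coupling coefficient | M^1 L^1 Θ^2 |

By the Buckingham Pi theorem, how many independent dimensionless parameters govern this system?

There are 7 variables and 4 base dimensions (M, L, T, Θ).
The dimension matrix has rank 4.
Independent dimensionless groups: 7 − 4 = 3.

3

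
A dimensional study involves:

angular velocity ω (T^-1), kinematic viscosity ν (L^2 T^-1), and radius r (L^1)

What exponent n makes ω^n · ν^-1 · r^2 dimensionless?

1

Balance the T exponent: (-1)·n from ω, plus −(-1) + 2·(0) = 1 from the rest, must sum to zero.
−n + 1 = 0, so n = 1.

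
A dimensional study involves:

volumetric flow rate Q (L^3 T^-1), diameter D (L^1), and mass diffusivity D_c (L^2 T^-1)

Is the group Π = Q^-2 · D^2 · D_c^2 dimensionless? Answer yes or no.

yes

Sum the exponent of each base dimension across the product:
  L: −2·[Q]_L + 2·[D]_L + 2·[D_c]_L = −2·(3) + 2·(1) + 2·(2) = 0
  T: −2·[Q]_T + 2·[D]_T + 2·[D_c]_T = −2·(-1) + 2·(0) + 2·(-1) = 0
All base exponents vanish — dimensionless.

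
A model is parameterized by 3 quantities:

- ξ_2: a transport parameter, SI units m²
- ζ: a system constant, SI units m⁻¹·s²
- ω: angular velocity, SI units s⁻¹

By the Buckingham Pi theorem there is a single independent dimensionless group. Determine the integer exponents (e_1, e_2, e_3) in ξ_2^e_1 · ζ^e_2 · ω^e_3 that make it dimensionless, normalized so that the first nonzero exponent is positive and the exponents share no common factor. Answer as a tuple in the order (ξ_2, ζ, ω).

(1, 2, 4)

L: e_1·(2) + e_2·(-1) + e_3·(0) = 0
T: e_1·(0) + e_2·(2) + e_3·(-1) = 0
Solving this homogeneous linear system for the smallest-integer solution (first nonzero entry positive) gives (1, 2, 4).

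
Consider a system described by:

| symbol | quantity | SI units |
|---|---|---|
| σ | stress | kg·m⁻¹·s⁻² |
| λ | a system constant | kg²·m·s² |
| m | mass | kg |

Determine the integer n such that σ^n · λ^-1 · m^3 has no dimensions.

-1

Balance the M exponent: (1)·n from σ, plus −(2) + 3·(1) = 1 from the rest, must sum to zero.
n + 1 = 0, so n = -1.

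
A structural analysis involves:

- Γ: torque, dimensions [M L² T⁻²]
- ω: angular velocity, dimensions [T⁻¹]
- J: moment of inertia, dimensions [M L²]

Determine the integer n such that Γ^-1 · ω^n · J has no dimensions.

2

Balance the T exponent: (-1)·n from ω, plus −(-2) + (0) = 2 from the rest, must sum to zero.
−n + 2 = 0, so n = 2.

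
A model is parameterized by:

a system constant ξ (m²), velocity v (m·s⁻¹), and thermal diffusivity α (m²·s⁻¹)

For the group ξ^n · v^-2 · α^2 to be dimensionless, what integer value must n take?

-1

Balance the L exponent: (2)·n from ξ, plus −2·(1) + 2·(2) = 2 from the rest, must sum to zero.
2n + 2 = 0, so n = -1.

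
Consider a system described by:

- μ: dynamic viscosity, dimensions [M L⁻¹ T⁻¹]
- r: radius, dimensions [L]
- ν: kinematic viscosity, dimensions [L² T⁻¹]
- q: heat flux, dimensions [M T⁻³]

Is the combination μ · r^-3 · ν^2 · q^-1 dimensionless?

yes

Sum the exponent of each base dimension across the product:
  M: [μ]_M − 3·[r]_M + 2·[ν]_M − [q]_M = (1) − 3·(0) + 2·(0) − (1) = 0
  L: [μ]_L − 3·[r]_L + 2·[ν]_L − [q]_L = (-1) − 3·(1) + 2·(2) − (0) = 0
  T: [μ]_T − 3·[r]_T + 2·[ν]_T − [q]_T = (-1) − 3·(0) + 2·(-1) − (-3) = 0
All base exponents vanish — dimensionless.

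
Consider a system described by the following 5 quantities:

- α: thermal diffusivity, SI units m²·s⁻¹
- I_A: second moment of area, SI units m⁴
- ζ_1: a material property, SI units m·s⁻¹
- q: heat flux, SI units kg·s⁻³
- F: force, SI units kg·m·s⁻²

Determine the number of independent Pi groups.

There are 5 variables and 3 base dimensions (M, L, T).
The dimension matrix has rank 3.
Independent dimensionless groups: 5 − 3 = 2.

2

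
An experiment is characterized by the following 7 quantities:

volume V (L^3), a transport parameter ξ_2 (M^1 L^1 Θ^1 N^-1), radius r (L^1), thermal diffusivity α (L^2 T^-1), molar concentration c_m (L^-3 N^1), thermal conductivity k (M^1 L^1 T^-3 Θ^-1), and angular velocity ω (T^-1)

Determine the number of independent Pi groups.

2

There are 7 variables and 5 base dimensions (M, L, T, Θ, N).
The dimension matrix has rank 5.
Independent dimensionless groups: 7 − 5 = 2.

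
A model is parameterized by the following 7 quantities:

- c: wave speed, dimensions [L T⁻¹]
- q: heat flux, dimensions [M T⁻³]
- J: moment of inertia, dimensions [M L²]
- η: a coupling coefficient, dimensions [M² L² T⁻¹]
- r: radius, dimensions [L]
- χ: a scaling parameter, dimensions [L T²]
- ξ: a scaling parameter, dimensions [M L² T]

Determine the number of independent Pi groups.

4

There are 7 variables and 3 base dimensions (M, L, T).
The dimension matrix has rank 3.
Independent dimensionless groups: 7 − 3 = 4.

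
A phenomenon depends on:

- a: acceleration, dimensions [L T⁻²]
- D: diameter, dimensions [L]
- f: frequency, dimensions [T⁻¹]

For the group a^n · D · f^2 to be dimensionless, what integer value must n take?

Balance the L exponent: (1)·n from a, plus (1) + 2·(0) = 1 from the rest, must sum to zero.
n + 1 = 0, so n = -1.

-1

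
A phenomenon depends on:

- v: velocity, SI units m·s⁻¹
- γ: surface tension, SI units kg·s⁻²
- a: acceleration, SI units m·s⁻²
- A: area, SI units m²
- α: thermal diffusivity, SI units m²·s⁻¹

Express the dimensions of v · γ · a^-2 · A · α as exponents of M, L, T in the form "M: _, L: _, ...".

Collect each base-dimension exponent across the product:
  M: (0) + (1) − 2·(0) + (0) + (0) = 1
  L: (1) + (0) − 2·(1) + (2) + (2) = 3
  T: (-1) + (-2) − 2·(-2) + (0) + (-1) = 0
So the dimensions are [M L³].

M: 1, L: 3, T: 0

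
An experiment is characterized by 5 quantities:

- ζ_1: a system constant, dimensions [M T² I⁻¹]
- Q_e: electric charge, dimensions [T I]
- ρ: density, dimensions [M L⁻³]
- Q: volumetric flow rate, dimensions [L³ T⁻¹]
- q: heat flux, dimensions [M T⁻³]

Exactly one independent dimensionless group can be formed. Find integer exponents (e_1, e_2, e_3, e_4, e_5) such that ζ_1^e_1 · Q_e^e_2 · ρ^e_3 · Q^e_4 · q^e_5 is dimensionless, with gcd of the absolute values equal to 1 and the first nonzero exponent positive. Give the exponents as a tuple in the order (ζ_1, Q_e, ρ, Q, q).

M: e_1·(1) + e_2·(0) + e_3·(1) + e_4·(0) + e_5·(1) = 0
L: e_1·(0) + e_2·(0) + e_3·(-3) + e_4·(3) + e_5·(0) = 0
T: e_1·(2) + e_2·(1) + e_3·(0) + e_4·(-1) + e_5·(-3) = 0
I: e_1·(-1) + e_2·(1) + e_3·(0) + e_4·(0) + e_5·(0) = 0
Solving this homogeneous linear system for the smallest-integer solution (first nonzero entry positive) gives (1, 1, -3, -3, 2).

(1, 1, -3, -3, 2)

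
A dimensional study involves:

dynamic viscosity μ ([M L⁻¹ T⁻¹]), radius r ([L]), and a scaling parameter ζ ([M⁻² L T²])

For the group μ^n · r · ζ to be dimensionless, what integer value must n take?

Balance the M exponent: (1)·n from μ, plus (0) + (-2) = -2 from the rest, must sum to zero.
n − 2 = 0, so n = 2.

2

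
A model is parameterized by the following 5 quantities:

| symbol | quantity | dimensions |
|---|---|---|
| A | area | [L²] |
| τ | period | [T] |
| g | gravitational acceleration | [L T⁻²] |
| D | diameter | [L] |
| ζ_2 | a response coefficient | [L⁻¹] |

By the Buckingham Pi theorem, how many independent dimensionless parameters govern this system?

There are 5 variables and 2 base dimensions (L, T).
The dimension matrix has rank 2.
Independent dimensionless groups: 5 − 2 = 3.

3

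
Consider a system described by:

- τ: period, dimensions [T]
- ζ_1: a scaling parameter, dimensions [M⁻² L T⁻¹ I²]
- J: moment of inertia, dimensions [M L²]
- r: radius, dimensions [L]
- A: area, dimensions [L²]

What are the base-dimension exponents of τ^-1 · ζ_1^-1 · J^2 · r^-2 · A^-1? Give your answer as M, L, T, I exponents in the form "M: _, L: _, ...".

Collect each base-dimension exponent across the product:
  M: −(0) − (-2) + 2·(1) − 2·(0) − (0) = 4
  L: −(0) − (1) + 2·(2) − 2·(1) − (2) = -1
  T: −(1) − (-1) + 2·(0) − 2·(0) − (0) = 0
  I: −(0) − (2) + 2·(0) − 2·(0) − (0) = -2
So the dimensions are [M⁴ L⁻¹ I⁻²].

M: 4, L: -1, T: 0, I: -2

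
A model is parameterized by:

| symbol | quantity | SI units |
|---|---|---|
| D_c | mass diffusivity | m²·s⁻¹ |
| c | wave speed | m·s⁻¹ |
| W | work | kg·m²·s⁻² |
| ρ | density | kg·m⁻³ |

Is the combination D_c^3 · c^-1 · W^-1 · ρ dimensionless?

yes

Sum the exponent of each base dimension across the product:
  M: 3·[D_c]_M − [c]_M − [W]_M + [ρ]_M = 3·(0) − (0) − (1) + (1) = 0
  L: 3·[D_c]_L − [c]_L − [W]_L + [ρ]_L = 3·(2) − (1) − (2) + (-3) = 0
  T: 3·[D_c]_T − [c]_T − [W]_T + [ρ]_T = 3·(-1) − (-1) − (-2) + (0) = 0
  Θ: 3·[D_c]_Θ − [c]_Θ − [W]_Θ + [ρ]_Θ = 3·(0) − (0) − (0) + (0) = 0
All base exponents vanish — dimensionless.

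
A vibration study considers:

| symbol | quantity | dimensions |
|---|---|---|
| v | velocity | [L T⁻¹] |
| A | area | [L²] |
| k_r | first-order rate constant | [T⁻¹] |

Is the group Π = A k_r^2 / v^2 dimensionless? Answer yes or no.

yes

Sum the exponent of each base dimension across the product:
  L: −2·[v]_L + [A]_L + 2·[k_r]_L = −2·(1) + (2) + 2·(0) = 0
  T: −2·[v]_T + [A]_T + 2·[k_r]_T = −2·(-1) + (0) + 2·(-1) = 0
All base exponents vanish — dimensionless.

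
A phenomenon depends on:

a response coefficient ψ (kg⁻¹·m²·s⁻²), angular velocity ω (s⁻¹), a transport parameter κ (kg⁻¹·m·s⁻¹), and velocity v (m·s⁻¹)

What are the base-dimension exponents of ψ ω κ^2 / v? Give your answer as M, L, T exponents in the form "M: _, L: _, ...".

Collect each base-dimension exponent across the product:
  M: (-1) + (0) + 2·(-1) − (0) = -3
  L: (2) + (0) + 2·(1) − (1) = 3
  T: (-2) + (-1) + 2·(-1) − (-1) = -4
So the dimensions are [M⁻³ L³ T⁻⁴].

M: -3, L: 3, T: -4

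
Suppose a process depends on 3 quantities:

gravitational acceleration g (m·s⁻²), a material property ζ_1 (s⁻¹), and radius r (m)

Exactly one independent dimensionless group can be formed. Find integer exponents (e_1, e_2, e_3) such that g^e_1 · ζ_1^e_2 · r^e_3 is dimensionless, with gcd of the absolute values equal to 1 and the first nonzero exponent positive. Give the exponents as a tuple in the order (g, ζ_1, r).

(1, -2, -1)

L: e_1·(1) + e_2·(0) + e_3·(1) = 0
T: e_1·(-2) + e_2·(-1) + e_3·(0) = 0
Solving this homogeneous linear system for the smallest-integer solution (first nonzero entry positive) gives (1, -2, -1).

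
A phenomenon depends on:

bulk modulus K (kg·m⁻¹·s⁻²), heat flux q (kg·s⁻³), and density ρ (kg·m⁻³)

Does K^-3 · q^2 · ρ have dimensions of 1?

yes

Sum the exponent of each base dimension across the product:
  M: −3·[K]_M + 2·[q]_M + [ρ]_M = −3·(1) + 2·(1) + (1) = 0
  L: −3·[K]_L + 2·[q]_L + [ρ]_L = −3·(-1) + 2·(0) + (-3) = 0
  T: −3·[K]_T + 2·[q]_T + [ρ]_T = −3·(-2) + 2·(-3) + (0) = 0
All base exponents vanish — dimensionless.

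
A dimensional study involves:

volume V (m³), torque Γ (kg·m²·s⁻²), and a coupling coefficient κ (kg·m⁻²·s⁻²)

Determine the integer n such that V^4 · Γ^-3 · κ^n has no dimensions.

Balance the M exponent: (1)·n from κ, plus 4·(0) − 3·(1) = -3 from the rest, must sum to zero.
n − 3 = 0, so n = 3.

3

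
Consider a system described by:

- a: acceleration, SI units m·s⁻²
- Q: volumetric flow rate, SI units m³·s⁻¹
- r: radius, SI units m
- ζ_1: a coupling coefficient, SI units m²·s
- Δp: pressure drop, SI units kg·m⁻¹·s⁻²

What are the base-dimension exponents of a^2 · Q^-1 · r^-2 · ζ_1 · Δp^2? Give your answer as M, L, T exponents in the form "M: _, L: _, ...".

M: 2, L: -3, T: -6

Collect each base-dimension exponent across the product:
  M: 2·(0) − (0) − 2·(0) + (0) + 2·(1) = 2
  L: 2·(1) − (3) − 2·(1) + (2) + 2·(-1) = -3
  T: 2·(-2) − (-1) − 2·(0) + (1) + 2·(-2) = -6
So the dimensions are [M² L⁻³ T⁻⁶].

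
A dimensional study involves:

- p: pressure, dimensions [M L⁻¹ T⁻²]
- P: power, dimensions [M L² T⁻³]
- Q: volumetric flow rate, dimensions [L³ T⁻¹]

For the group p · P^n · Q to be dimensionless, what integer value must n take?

Balance the M exponent: (1)·n from P, plus (1) + (0) = 1 from the rest, must sum to zero.
n + 1 = 0, so n = -1.

-1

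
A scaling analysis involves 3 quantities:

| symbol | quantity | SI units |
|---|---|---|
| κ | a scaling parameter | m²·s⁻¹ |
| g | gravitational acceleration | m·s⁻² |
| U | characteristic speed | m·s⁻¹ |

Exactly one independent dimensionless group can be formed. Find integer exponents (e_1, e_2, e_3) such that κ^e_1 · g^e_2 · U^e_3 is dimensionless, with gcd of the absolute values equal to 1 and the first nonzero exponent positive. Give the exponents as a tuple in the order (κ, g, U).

(1, 1, -3)

L: e_1·(2) + e_2·(1) + e_3·(1) = 0
T: e_1·(-1) + e_2·(-2) + e_3·(-1) = 0
Solving this homogeneous linear system for the smallest-integer solution (first nonzero entry positive) gives (1, 1, -3).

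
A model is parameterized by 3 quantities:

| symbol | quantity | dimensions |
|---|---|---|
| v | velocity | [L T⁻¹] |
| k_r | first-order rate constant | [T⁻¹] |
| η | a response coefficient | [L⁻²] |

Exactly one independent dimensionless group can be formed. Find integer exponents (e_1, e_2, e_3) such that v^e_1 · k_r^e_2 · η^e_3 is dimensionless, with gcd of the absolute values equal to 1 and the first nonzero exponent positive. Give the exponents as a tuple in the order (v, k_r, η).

(2, -2, 1)

L: e_1·(1) + e_2·(0) + e_3·(-2) = 0
T: e_1·(-1) + e_2·(-1) + e_3·(0) = 0
Solving this homogeneous linear system for the smallest-integer solution (first nonzero entry positive) gives (2, -2, 1).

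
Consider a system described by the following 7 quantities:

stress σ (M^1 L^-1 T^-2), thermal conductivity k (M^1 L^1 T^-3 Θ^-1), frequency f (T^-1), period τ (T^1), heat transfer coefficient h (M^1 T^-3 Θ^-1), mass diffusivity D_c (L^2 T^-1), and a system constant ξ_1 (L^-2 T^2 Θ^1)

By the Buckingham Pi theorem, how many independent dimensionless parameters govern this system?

3

There are 7 variables and 4 base dimensions (M, L, T, Θ).
The dimension matrix has rank 4.
Independent dimensionless groups: 7 − 4 = 3.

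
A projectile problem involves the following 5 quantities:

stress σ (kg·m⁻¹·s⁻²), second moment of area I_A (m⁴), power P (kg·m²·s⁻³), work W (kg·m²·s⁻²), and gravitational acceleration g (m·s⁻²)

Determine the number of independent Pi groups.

2

There are 5 variables and 3 base dimensions (M, L, T).
The dimension matrix has rank 3.
Independent dimensionless groups: 5 − 3 = 2.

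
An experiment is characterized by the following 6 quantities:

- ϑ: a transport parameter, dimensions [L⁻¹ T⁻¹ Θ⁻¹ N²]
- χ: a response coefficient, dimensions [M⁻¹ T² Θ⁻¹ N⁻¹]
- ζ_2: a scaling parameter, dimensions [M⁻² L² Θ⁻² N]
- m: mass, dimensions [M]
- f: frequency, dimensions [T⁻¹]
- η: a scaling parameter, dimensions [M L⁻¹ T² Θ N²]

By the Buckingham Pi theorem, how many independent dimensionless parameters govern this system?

There are 6 variables and 5 base dimensions (M, L, T, Θ, N).
The dimension matrix has rank 5.
Independent dimensionless groups: 6 − 5 = 1.

1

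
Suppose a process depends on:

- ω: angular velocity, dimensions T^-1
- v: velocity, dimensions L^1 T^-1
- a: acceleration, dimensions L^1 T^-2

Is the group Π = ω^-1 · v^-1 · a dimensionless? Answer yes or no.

yes

Sum the exponent of each base dimension across the product:
  L: −[ω]_L − [v]_L + [a]_L = −(0) − (1) + (1) = 0
  T: −[ω]_T − [v]_T + [a]_T = −(-1) − (-1) + (-2) = 0
All base exponents vanish — dimensionless.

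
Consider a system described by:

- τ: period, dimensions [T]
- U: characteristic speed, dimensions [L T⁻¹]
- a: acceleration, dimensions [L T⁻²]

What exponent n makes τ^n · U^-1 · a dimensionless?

Balance the T exponent: (1)·n from τ, plus −(-1) + (-2) = -1 from the rest, must sum to zero.
n − 1 = 0, so n = 1.

1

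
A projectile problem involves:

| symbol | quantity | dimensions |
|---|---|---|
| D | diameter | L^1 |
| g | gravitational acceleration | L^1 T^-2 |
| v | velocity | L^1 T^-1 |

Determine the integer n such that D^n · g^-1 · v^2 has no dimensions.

Balance the L exponent: (1)·n from D, plus −(1) + 2·(1) = 1 from the rest, must sum to zero.
n + 1 = 0, so n = -1.

-1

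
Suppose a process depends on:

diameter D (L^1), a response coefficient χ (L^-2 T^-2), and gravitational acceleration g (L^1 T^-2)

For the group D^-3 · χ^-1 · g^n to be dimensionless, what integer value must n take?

1

Balance the L exponent: (1)·n from g, plus −3·(1) − (-2) = -1 from the rest, must sum to zero.
n − 1 = 0, so n = 1.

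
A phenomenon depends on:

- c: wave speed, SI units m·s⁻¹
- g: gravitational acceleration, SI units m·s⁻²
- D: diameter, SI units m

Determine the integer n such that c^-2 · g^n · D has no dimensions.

Balance the L exponent: (1)·n from g, plus −2·(1) + (1) = -1 from the rest, must sum to zero.
n − 1 = 0, so n = 1.

1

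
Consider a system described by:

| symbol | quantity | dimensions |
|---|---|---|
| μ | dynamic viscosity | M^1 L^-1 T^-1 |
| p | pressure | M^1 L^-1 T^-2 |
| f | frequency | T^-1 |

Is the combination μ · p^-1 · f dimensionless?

Sum the exponent of each base dimension across the product:
  M: [μ]_M − [p]_M + [f]_M = (1) − (1) + (0) = 0
  L: [μ]_L − [p]_L + [f]_L = (-1) − (-1) + (0) = 0
  T: [μ]_T − [p]_T + [f]_T = (-1) − (-2) + (-1) = 0
All base exponents vanish — dimensionless.

yes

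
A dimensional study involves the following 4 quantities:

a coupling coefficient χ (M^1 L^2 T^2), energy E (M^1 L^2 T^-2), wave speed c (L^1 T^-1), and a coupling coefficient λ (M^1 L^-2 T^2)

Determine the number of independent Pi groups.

There are 4 variables and 3 base dimensions (M, L, T).
The dimension matrix has rank 3.
Independent dimensionless groups: 4 − 3 = 1.

1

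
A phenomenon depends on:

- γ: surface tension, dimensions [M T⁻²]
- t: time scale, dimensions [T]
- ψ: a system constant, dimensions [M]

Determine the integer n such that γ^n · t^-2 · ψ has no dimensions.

-1

Balance the M exponent: (1)·n from γ, plus −2·(0) + (1) = 1 from the rest, must sum to zero.
n + 1 = 0, so n = -1.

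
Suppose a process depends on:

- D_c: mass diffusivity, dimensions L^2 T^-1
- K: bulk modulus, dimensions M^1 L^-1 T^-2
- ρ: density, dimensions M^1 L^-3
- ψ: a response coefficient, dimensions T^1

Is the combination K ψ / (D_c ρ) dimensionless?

Sum the exponent of each base dimension across the product:
  M: −[D_c]_M + [K]_M − [ρ]_M + [ψ]_M = −(0) + (1) − (1) + (0) = 0
  L: −[D_c]_L + [K]_L − [ρ]_L + [ψ]_L = −(2) + (-1) − (-3) + (0) = 0
  T: −[D_c]_T + [K]_T − [ρ]_T + [ψ]_T = −(-1) + (-2) − (0) + (1) = 0
All base exponents vanish — dimensionless.

yes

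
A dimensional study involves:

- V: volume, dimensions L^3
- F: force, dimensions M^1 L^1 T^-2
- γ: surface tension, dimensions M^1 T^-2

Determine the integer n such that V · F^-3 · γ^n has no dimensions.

Balance the M exponent: (1)·n from γ, plus (0) − 3·(1) = -3 from the rest, must sum to zero.
n − 3 = 0, so n = 3.

3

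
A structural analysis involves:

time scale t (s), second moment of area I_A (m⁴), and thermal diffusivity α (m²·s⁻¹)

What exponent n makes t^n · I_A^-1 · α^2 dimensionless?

Balance the T exponent: (1)·n from t, plus −(0) + 2·(-1) = -2 from the rest, must sum to zero.
n − 2 = 0, so n = 2.

2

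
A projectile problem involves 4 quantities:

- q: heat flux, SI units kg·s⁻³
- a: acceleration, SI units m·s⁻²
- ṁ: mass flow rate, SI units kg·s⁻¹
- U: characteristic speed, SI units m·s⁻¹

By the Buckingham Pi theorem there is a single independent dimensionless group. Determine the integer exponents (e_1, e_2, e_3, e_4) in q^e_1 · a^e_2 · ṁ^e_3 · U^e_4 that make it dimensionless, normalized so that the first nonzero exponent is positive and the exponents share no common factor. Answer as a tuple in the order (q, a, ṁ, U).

M: e_1·(1) + e_2·(0) + e_3·(1) + e_4·(0) = 0
L: e_1·(0) + e_2·(1) + e_3·(0) + e_4·(1) = 0
T: e_1·(-3) + e_2·(-2) + e_3·(-1) + e_4·(-1) = 0
Solving this homogeneous linear system for the smallest-integer solution (first nonzero entry positive) gives (1, -2, -1, 2).

(1, -2, -1, 2)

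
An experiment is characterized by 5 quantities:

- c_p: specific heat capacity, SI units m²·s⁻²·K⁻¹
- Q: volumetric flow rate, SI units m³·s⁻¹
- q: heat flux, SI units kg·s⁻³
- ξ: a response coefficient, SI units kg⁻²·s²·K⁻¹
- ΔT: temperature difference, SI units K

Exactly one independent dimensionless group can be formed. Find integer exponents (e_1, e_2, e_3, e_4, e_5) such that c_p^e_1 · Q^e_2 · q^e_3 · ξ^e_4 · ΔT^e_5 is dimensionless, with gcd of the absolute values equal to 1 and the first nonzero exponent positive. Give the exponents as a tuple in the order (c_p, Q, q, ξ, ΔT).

M: e_1·(0) + e_2·(0) + e_3·(1) + e_4·(-2) + e_5·(0) = 0
L: e_1·(2) + e_2·(3) + e_3·(0) + e_4·(0) + e_5·(0) = 0
T: e_1·(-2) + e_2·(-1) + e_3·(-3) + e_4·(2) + e_5·(0) = 0
Θ: e_1·(-1) + e_2·(0) + e_3·(0) + e_4·(-1) + e_5·(1) = 0
Solving this homogeneous linear system for the smallest-integer solution (first nonzero entry positive) gives (3, -2, -2, -1, 2).

(3, -2, -2, -1, 2)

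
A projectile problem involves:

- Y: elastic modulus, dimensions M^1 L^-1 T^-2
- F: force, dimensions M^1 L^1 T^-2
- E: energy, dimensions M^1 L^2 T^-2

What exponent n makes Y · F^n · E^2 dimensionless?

Balance the M exponent: (1)·n from F, plus (1) + 2·(1) = 3 from the rest, must sum to zero.
n + 3 = 0, so n = -3.

-3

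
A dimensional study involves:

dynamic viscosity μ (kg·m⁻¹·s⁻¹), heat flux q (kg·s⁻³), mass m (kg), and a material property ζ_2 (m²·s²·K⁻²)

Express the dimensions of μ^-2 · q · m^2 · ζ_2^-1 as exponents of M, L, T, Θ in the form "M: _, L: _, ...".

Collect each base-dimension exponent across the product:
  M: −2·(1) + (1) + 2·(1) − (0) = 1
  L: −2·(-1) + (0) + 2·(0) − (2) = 0
  T: −2·(-1) + (-3) + 2·(0) − (2) = -3
  Θ: −2·(0) + (0) + 2·(0) − (-2) = 2
So the dimensions are [M T⁻³ Θ²].

M: 1, L: 0, T: -3, Θ: 2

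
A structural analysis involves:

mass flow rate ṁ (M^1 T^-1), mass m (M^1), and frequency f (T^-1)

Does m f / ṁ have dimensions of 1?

Sum the exponent of each base dimension across the product:
  M: −[ṁ]_M + [m]_M + [f]_M = −(1) + (1) + (0) = 0
  L: −[ṁ]_L + [m]_L + [f]_L = −(0) + (0) + (0) = 0
  T: −[ṁ]_T + [m]_T + [f]_T = −(-1) + (0) + (-1) = 0
  I: −[ṁ]_I + [m]_I + [f]_I = −(0) + (0) + (0) = 0
All base exponents vanish — dimensionless.

yes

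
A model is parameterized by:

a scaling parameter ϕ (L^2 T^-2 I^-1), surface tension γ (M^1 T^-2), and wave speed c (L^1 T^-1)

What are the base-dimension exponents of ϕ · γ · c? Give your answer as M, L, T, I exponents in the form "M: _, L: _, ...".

M: 1, L: 3, T: -5, I: -1

Collect each base-dimension exponent across the product:
  M: (0) + (1) + (0) = 1
  L: (2) + (0) + (1) = 3
  T: (-2) + (-2) + (-1) = -5
  I: (-1) + (0) + (0) = -1
So the dimensions are [M L³ T⁻⁵ I⁻¹].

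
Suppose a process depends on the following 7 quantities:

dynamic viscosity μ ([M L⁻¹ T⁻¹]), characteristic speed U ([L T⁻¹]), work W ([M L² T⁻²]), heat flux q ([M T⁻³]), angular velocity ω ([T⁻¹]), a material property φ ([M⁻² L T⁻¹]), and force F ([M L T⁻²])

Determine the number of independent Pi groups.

There are 7 variables and 3 base dimensions (M, L, T).
The dimension matrix has rank 3.
Independent dimensionless groups: 7 − 3 = 4.

4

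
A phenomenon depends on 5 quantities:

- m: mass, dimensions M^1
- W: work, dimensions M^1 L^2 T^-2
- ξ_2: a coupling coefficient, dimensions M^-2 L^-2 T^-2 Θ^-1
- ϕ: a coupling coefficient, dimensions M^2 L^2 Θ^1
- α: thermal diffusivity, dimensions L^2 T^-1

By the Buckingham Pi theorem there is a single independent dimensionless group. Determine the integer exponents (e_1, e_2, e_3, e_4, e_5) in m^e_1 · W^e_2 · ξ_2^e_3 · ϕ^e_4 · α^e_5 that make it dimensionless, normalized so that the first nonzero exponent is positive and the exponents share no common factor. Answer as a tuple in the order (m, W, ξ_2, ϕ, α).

(2, -2, 1, 1, 2)

M: e_1·(1) + e_2·(1) + e_3·(-2) + e_4·(2) + e_5·(0) = 0
L: e_1·(0) + e_2·(2) + e_3·(-2) + e_4·(2) + e_5·(2) = 0
T: e_1·(0) + e_2·(-2) + e_3·(-2) + e_4·(0) + e_5·(-1) = 0
Θ: e_1·(0) + e_2·(0) + e_3·(-1) + e_4·(1) + e_5·(0) = 0
Solving this homogeneous linear system for the smallest-integer solution (first nonzero entry positive) gives (2, -2, 1, 1, 2).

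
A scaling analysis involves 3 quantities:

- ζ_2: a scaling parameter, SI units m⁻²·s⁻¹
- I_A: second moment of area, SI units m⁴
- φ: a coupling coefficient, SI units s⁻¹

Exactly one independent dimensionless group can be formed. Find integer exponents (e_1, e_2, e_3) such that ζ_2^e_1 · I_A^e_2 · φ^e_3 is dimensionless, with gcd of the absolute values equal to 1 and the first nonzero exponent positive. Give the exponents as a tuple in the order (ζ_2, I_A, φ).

L: e_1·(-2) + e_2·(4) + e_3·(0) = 0
T: e_1·(-1) + e_2·(0) + e_3·(-1) = 0
Solving this homogeneous linear system for the smallest-integer solution (first nonzero entry positive) gives (2, 1, -2).

(2, 1, -2)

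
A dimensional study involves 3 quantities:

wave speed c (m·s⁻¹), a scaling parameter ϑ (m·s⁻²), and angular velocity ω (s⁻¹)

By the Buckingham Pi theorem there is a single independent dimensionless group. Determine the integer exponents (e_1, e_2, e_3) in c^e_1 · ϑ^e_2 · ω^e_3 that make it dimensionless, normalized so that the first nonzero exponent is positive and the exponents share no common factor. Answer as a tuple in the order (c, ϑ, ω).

(1, -1, 1)

L: e_1·(1) + e_2·(1) + e_3·(0) = 0
T: e_1·(-1) + e_2·(-2) + e_3·(-1) = 0
Solving this homogeneous linear system for the smallest-integer solution (first nonzero entry positive) gives (1, -1, 1).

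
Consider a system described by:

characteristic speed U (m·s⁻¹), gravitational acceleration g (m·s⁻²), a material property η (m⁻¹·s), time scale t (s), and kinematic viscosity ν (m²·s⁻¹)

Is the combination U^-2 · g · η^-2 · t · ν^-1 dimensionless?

no

Sum the exponent of each base dimension across the product:
  L: −2·[U]_L + [g]_L − 2·[η]_L + [t]_L − [ν]_L = −2·(1) + (1) − 2·(-1) + (0) − (2) = -1
  T: −2·[U]_T + [g]_T − 2·[η]_T + [t]_T − [ν]_T = −2·(-1) + (-2) − 2·(1) + (1) − (-1) = 0
Net dimensions [L⁻¹] ≠ [1] — not dimensionless.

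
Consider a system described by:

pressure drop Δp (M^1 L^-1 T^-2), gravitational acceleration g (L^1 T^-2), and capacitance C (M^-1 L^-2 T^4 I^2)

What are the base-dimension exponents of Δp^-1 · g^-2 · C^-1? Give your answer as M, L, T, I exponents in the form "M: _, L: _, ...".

Collect each base-dimension exponent across the product:
  M: −(1) − 2·(0) − (-1) = 0
  L: −(-1) − 2·(1) − (-2) = 1
  T: −(-2) − 2·(-2) − (4) = 2
  I: −(0) − 2·(0) − (2) = -2
So the dimensions are [L T² I⁻²].

M: 0, L: 1, T: 2, I: -2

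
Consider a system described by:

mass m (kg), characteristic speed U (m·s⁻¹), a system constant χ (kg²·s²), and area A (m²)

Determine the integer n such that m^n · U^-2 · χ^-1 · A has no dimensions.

2

Balance the M exponent: (1)·n from m, plus −2·(0) − (2) + (0) = -2 from the rest, must sum to zero.
n − 2 = 0, so n = 2.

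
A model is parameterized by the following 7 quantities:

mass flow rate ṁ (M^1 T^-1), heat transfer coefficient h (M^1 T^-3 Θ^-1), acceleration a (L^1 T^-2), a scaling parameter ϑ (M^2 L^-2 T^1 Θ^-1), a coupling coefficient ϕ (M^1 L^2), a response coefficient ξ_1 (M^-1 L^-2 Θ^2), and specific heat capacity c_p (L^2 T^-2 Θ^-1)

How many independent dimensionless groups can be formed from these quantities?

There are 7 variables and 4 base dimensions (M, L, T, Θ).
The dimension matrix has rank 4.
Independent dimensionless groups: 7 − 4 = 3.

3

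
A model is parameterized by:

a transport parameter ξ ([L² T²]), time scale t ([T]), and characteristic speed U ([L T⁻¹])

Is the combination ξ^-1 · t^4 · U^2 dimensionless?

Sum the exponent of each base dimension across the product:
  L: −[ξ]_L + 4·[t]_L + 2·[U]_L = −(2) + 4·(0) + 2·(1) = 0
  T: −[ξ]_T + 4·[t]_T + 2·[U]_T = −(2) + 4·(1) + 2·(-1) = 0
All base exponents vanish — dimensionless.

yes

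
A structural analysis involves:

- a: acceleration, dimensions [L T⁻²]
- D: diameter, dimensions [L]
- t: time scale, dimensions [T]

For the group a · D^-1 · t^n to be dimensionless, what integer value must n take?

2

Balance the T exponent: (1)·n from t, plus (-2) − (0) = -2 from the rest, must sum to zero.
n − 2 = 0, so n = 2.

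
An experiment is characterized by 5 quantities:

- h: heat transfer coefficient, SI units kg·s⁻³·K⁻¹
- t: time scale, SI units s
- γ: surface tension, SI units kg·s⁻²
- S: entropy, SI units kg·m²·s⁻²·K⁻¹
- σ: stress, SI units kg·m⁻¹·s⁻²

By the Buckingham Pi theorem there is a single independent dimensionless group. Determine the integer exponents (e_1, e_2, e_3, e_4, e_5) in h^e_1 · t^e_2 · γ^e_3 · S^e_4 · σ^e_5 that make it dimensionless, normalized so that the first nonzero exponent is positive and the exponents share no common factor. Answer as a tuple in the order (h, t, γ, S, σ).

(1, 1, 2, -1, -2)

M: e_1·(1) + e_2·(0) + e_3·(1) + e_4·(1) + e_5·(1) = 0
L: e_1·(0) + e_2·(0) + e_3·(0) + e_4·(2) + e_5·(-1) = 0
T: e_1·(-3) + e_2·(1) + e_3·(-2) + e_4·(-2) + e_5·(-2) = 0
Θ: e_1·(-1) + e_2·(0) + e_3·(0) + e_4·(-1) + e_5·(0) = 0
Solving this homogeneous linear system for the smallest-integer solution (first nonzero entry positive) gives (1, 1, 2, -1, -2).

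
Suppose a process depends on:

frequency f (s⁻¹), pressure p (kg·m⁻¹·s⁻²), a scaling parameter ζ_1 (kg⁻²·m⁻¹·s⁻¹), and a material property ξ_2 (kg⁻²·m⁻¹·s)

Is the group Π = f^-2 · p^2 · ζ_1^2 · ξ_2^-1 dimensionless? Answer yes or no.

no

Sum the exponent of each base dimension across the product:
  M: −2·[f]_M + 2·[p]_M + 2·[ζ_1]_M − [ξ_2]_M = −2·(0) + 2·(1) + 2·(-2) − (-2) = 0
  L: −2·[f]_L + 2·[p]_L + 2·[ζ_1]_L − [ξ_2]_L = −2·(0) + 2·(-1) + 2·(-1) − (-1) = -3
  T: −2·[f]_T + 2·[p]_T + 2·[ζ_1]_T − [ξ_2]_T = −2·(-1) + 2·(-2) + 2·(-1) − (1) = -5
Net dimensions [L⁻³ T⁻⁵] ≠ [1] — not dimensionless.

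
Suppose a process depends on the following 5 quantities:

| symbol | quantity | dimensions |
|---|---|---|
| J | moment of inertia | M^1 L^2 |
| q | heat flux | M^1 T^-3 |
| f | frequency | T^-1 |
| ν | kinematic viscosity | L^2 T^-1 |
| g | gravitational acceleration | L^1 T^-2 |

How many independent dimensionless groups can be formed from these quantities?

2

There are 5 variables and 3 base dimensions (M, L, T).
The dimension matrix has rank 3.
Independent dimensionless groups: 5 − 3 = 2.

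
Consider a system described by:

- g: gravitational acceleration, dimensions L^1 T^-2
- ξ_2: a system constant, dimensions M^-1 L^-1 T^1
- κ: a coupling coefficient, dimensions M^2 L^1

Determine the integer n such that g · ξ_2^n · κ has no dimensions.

2

Balance the M exponent: (-1)·n from ξ_2, plus (0) + (2) = 2 from the rest, must sum to zero.
−n + 2 = 0, so n = 2.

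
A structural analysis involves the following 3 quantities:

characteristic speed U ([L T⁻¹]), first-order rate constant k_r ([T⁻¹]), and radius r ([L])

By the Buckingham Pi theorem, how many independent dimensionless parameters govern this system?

1

There are 3 variables and 2 base dimensions (L, T).
The dimension matrix has rank 2.
Independent dimensionless groups: 3 − 2 = 1.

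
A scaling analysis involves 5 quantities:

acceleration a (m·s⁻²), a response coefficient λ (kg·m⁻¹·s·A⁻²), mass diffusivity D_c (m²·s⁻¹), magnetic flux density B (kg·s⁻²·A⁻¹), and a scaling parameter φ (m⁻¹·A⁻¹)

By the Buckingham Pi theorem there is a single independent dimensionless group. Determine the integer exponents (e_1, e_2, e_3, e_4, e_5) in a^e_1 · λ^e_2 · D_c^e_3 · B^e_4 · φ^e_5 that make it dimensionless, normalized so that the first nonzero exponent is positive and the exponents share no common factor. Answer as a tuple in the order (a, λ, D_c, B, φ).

M: e_1·(0) + e_2·(1) + e_3·(0) + e_4·(1) + e_5·(0) = 0
L: e_1·(1) + e_2·(-1) + e_3·(2) + e_4·(0) + e_5·(-1) = 0
T: e_1·(-2) + e_2·(1) + e_3·(-1) + e_4·(-2) + e_5·(0) = 0
I: e_1·(0) + e_2·(-2) + e_3·(0) + e_4·(-1) + e_5·(-1) = 0
Solving this homogeneous linear system for the smallest-integer solution (first nonzero entry positive) gives (2, 1, -1, -1, -1).

(2, 1, -1, -1, -1)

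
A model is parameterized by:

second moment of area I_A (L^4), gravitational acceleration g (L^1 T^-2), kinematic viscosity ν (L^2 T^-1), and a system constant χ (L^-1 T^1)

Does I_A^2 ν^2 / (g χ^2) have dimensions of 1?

no

Sum the exponent of each base dimension across the product:
  L: 2·[I_A]_L − [g]_L + 2·[ν]_L − 2·[χ]_L = 2·(4) − (1) + 2·(2) − 2·(-1) = 13
  T: 2·[I_A]_T − [g]_T + 2·[ν]_T − 2·[χ]_T = 2·(0) − (-2) + 2·(-1) − 2·(1) = -2
Net dimensions [L¹³ T⁻²] ≠ [1] — not dimensionless.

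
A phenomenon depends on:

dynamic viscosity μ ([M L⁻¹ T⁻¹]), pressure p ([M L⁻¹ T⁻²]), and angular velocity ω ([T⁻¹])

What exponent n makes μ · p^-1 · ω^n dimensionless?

1

Balance the T exponent: (-1)·n from ω, plus (-1) − (-2) = 1 from the rest, must sum to zero.
−n + 1 = 0, so n = 1.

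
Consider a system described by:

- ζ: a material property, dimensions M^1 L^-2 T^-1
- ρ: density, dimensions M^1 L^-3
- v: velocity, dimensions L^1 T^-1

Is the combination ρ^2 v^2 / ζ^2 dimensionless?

Sum the exponent of each base dimension across the product:
  M: −2·[ζ]_M + 2·[ρ]_M + 2·[v]_M = −2·(1) + 2·(1) + 2·(0) = 0
  L: −2·[ζ]_L + 2·[ρ]_L + 2·[v]_L = −2·(-2) + 2·(-3) + 2·(1) = 0
  T: −2·[ζ]_T + 2·[ρ]_T + 2·[v]_T = −2·(-1) + 2·(0) + 2·(-1) = 0
All base exponents vanish — dimensionless.

yes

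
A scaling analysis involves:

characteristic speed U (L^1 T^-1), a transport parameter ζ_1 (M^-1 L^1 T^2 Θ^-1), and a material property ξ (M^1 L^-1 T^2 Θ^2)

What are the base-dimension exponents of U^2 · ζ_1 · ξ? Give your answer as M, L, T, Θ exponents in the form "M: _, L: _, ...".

M: 0, L: 2, T: 2, Θ: 1

Collect each base-dimension exponent across the product:
  M: 2·(0) + (-1) + (1) = 0
  L: 2·(1) + (1) + (-1) = 2
  T: 2·(-1) + (2) + (2) = 2
  Θ: 2·(0) + (-1) + (2) = 1
So the dimensions are [L² T² Θ].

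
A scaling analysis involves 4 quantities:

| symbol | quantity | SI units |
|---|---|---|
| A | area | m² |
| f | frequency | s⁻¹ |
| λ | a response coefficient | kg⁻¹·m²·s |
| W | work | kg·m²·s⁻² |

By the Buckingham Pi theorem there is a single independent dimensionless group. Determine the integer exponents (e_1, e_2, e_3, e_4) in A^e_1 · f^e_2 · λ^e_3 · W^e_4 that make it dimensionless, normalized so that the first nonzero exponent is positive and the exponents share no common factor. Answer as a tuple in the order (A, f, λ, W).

(2, 1, -1, -1)

M: e_1·(0) + e_2·(0) + e_3·(-1) + e_4·(1) = 0
L: e_1·(2) + e_2·(0) + e_3·(2) + e_4·(2) = 0
T: e_1·(0) + e_2·(-1) + e_3·(1) + e_4·(-2) = 0
Solving this homogeneous linear system for the smallest-integer solution (first nonzero entry positive) gives (2, 1, -1, -1).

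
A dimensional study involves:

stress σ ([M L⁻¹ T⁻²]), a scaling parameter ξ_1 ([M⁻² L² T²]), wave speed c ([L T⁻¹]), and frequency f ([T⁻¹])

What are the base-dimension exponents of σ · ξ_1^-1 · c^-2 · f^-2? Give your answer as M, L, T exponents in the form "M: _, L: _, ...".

M: 3, L: -5, T: 0

Collect each base-dimension exponent across the product:
  M: (1) − (-2) − 2·(0) − 2·(0) = 3
  L: (-1) − (2) − 2·(1) − 2·(0) = -5
  T: (-2) − (2) − 2·(-1) − 2·(-1) = 0
So the dimensions are [M³ L⁻⁵].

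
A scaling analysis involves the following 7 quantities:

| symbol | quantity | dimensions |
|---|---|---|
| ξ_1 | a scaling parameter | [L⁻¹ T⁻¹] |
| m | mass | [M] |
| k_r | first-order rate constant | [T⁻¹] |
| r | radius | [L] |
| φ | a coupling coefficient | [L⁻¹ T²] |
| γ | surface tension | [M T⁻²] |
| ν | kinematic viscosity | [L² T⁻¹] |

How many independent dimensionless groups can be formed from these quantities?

There are 7 variables and 3 base dimensions (M, L, T).
The dimension matrix has rank 3.
Independent dimensionless groups: 7 − 3 = 4.

4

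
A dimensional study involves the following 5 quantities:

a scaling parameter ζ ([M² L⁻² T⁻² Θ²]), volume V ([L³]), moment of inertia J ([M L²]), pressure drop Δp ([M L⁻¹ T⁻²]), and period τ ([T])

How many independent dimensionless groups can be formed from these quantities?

There are 5 variables and 4 base dimensions (M, L, T, Θ).
The dimension matrix has rank 4.
Independent dimensionless groups: 5 − 4 = 1.

1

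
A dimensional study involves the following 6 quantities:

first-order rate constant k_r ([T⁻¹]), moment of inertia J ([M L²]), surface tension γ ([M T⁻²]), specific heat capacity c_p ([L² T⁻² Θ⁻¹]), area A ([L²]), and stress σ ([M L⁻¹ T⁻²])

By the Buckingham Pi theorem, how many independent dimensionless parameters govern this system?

2

There are 6 variables and 4 base dimensions (M, L, T, Θ).
The dimension matrix has rank 4.
Independent dimensionless groups: 6 − 4 = 2.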